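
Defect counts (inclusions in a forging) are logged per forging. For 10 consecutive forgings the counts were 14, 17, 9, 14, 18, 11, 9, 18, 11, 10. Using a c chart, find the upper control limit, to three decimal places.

c̄ = (14 + 17 + 9 + 14 + 18 + 11 + 9 + 18 + 11 + 10) / 10 = 131 / 10 = 13.1000
UCL = c̄ + 3√c̄ = 13.1000 + 3 × √13.1000 = 13.1000 + 3 × 3.6194 = 23.9582

23.958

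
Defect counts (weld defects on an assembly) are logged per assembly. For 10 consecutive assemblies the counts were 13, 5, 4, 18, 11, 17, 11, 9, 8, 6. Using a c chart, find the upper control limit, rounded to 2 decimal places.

c̄ = (13 + 5 + 4 + 18 + 11 + 17 + 11 + 9 + 8 + 6) / 10 = 102 / 10 = 10.2000
UCL = c̄ + 3√c̄ = 10.2000 + 3 × √10.2000 = 10.2000 + 3 × 3.1937 = 19.7812

19.78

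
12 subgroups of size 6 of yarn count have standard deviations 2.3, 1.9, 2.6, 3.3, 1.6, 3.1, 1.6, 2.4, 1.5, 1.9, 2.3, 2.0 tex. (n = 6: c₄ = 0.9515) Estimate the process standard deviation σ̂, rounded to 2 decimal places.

s̄ = (2.3 + 1.9 + 2.6 + 3.3 + 1.6 + 3.1 + 1.6 + 2.4 + 1.5 + 1.9 + 2.3 + 2.0) / 12 = 2.2083
σ̂ = s̄ / c₄ = 2.2083 / 0.9515 = 2.3209

2.32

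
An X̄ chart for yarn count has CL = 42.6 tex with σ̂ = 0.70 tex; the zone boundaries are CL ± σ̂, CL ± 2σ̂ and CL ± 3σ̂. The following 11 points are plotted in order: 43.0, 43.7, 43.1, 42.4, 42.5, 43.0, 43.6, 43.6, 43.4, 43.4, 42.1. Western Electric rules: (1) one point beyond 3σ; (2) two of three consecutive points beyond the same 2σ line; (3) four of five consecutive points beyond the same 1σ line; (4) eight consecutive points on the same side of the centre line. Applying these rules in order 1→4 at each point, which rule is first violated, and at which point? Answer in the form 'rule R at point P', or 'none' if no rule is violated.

rule 3 at point 10

Zone of each point (C = within 1σ̂, B = 1σ̂–2σ̂, A = 2σ̂–3σ̂, * = beyond 3σ̂; sign = side of CL): 1:+C, 2:+B, 3:+C, 4:-C, 5:-C, 6:+C, 7:+B, 8:+B, 9:+B, 10:+B, 11:-C
Rule 3 (four of five consecutive points beyond the same 1σ limit) is satisfied at point 10.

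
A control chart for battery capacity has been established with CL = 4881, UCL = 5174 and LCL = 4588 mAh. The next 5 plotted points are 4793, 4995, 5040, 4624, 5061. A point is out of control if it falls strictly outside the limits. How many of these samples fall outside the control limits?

0

All 5 points lie within [4588, 5174].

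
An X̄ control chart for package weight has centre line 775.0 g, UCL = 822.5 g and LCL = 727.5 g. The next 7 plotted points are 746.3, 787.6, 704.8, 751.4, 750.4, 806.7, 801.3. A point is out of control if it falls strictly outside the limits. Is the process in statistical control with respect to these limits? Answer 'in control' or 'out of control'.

Compare each point to [727.5, 822.5]: sample 3 = 704.8 < LCL.

out of control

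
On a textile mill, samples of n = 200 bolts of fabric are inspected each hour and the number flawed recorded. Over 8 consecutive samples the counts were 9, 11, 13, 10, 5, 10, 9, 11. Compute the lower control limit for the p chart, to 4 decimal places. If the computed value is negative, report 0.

p̄ = Σdᵢ / (k·n) = 78 / (8 × 200) = 0.04875
LCL = p̄ − 3·√(p̄(1−p̄)/n) = 0.04875 − 3 × 0.01523 = 0.00307

0.0031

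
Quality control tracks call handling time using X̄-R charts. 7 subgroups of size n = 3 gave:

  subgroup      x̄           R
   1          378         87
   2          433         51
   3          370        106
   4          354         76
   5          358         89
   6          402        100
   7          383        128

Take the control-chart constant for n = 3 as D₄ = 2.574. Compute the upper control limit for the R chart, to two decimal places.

R̄ = (87 + 51 + 106 + 76 + 89 + 100 + 128) / 7 = 637.0000 / 7 = 91.0000
UCL_R = D₄·R̄ = 2.574 × 91.0000 = 234.2340

234.23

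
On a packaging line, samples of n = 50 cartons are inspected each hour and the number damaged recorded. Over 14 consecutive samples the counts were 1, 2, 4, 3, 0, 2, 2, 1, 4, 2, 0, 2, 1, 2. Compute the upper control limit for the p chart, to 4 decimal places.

p̄ = Σdᵢ / (k·n) = 26 / (14 × 50) = 0.03714
UCL = p̄ + 3·√(p̄(1−p̄)/n) = 0.03714 + 3 × √(0.03714×0.96286/50) = 0.03714 + 3 × 0.02674 = 0.11738

0.1174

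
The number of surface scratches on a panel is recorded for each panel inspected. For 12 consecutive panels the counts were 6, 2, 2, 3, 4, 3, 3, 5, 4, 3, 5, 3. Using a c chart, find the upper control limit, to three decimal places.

9.262

c̄ = (6 + 2 + 2 + 3 + 4 + 3 + 3 + 5 + 4 + 3 + 5 + 3) / 12 = 43 / 12 = 3.5833
UCL = c̄ + 3√c̄ = 3.5833 + 3 × √3.5833 = 3.5833 + 3 × 1.8930 = 9.2622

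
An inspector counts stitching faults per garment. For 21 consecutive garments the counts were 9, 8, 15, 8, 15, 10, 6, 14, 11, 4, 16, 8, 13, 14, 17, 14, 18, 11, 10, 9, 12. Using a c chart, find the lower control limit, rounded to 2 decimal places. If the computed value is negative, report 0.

1.34

c̄ = (9 + 8 + 15 + 8 + 15 + 10 + 6 + 14 + 11 + 4 + 16 + 8 + 13 + 14 + 17 + 14 + 18 + 11 + 10 + 9 + 12) / 21 = 242 / 21 = 11.5238
LCL = c̄ − 3√c̄ = 11.5238 − 3 × 3.3947 = 1.3398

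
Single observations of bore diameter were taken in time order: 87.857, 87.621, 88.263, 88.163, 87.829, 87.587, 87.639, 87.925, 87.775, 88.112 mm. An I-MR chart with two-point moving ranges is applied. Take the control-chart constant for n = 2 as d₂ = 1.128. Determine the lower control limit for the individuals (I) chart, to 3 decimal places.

X̄ = (87.857 + 87.621 + 88.263 + 88.163 + 87.829 + 87.587 + 87.639 + 87.925 + 87.775 + 88.112) / 10 = 87.8771
Moving ranges: 0.236, 0.642, 0.100, 0.334, 0.242, 0.052, 0.286, 0.150, 0.337; M̄R̄ = 2.3790 / 9 = 0.2643
LCL = X̄ − 3·M̄R̄/d₂ = 87.8771 − 3 × 0.2643 / 1.128 = 87.1741

87.174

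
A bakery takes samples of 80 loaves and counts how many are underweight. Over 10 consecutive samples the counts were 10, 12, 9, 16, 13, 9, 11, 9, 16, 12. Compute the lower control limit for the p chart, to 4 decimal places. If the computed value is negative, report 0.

0.0277

p̄ = Σdᵢ / (k·n) = 117 / (10 × 80) = 0.14625
LCL = p̄ − 3·√(p̄(1−p̄)/n) = 0.14625 − 3 × 0.03951 = 0.02773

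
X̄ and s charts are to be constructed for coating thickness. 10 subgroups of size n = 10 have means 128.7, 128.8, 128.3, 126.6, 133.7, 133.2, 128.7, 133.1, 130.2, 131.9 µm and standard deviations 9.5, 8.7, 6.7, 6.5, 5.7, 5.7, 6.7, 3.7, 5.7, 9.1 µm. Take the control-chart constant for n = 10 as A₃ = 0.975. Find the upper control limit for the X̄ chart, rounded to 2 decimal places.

X̄̄ = (128.7 + 128.8 + 128.3 + 126.6 + 133.7 + 133.2 + 128.7 + 133.1 + 130.2 + 131.9) / 10 = 130.3200
s̄ = (9.5 + 8.7 + 6.7 + 6.5 + 5.7 + 5.7 + 6.7 + 3.7 + 5.7 + 9.1) / 10 = 6.8000
UCL = X̄̄ + A₃·s̄ = 130.3200 + 0.975 × 6.8000 = 136.9500

136.95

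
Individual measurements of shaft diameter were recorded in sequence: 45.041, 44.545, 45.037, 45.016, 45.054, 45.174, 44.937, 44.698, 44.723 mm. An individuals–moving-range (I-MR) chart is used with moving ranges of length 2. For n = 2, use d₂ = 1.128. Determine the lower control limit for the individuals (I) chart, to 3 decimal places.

X̄ = (45.041 + 44.545 + 45.037 + 45.016 + 45.054 + 45.174 + 44.937 + 44.698 + 44.723) / 9 = 44.9139
Moving ranges: 0.496, 0.492, 0.021, 0.038, 0.120, 0.237, 0.239, 0.025; M̄R̄ = 1.6680 / 8 = 0.2085
LCL = X̄ − 3·M̄R̄/d₂ = 44.9139 − 3 × 0.2085 / 1.128 = 44.3594

44.359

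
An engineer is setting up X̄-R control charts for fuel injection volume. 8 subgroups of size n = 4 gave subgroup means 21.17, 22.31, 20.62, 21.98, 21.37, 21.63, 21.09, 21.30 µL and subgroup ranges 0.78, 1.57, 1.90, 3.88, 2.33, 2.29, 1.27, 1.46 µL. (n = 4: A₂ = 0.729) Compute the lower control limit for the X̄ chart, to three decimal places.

20.023

X̄̄ = (21.17 + 22.31 + 20.62 + 21.98 + 21.37 + 21.63 + 21.09 + 21.30) / 8 = 171.4700 / 8 = 21.4337
R̄ = (0.78 + 1.57 + 1.90 + 3.88 + 2.33 + 2.29 + 1.27 + 1.46) / 8 = 15.4800 / 8 = 1.9350
LCL = X̄̄ − A₂·R̄ = 21.4337 − 0.729 × 1.9350 = 20.0231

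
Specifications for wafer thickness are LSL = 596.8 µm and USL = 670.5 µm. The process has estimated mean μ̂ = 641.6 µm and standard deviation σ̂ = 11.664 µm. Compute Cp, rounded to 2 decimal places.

1.05

Cp = (USL − LSL) / (6σ̂) = (670.5 − 596.8) / (6 × 11.664) = 73.7000 / 69.9840 = 1.0531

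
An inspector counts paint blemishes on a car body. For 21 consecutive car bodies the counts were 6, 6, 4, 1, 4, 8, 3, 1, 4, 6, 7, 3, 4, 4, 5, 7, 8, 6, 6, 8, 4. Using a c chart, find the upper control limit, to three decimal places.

c̄ = (6 + 6 + 4 + 1 + 4 + 8 + 3 + 1 + 4 + 6 + 7 + 3 + 4 + 4 + 5 + 7 + 8 + 6 + 6 + 8 + 4) / 21 = 105 / 21 = 5.0000
UCL = c̄ + 3√c̄ = 5.0000 + 3 × √5.0000 = 5.0000 + 3 × 2.2361 = 11.7082

11.708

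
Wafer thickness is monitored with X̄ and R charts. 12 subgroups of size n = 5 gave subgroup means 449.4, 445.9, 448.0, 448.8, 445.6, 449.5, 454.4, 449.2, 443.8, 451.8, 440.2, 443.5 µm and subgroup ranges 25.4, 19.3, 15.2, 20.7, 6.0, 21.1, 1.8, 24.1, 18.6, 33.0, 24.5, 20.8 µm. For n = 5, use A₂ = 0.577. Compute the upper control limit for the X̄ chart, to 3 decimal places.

X̄̄ = (449.4 + 445.9 + 448.0 + 448.8 + 445.6 + 449.5 + 454.4 + 449.2 + 443.8 + 451.8 + 440.2 + 443.5) / 12 = 5370.1000 / 12 = 447.5083
R̄ = (25.4 + 19.3 + 15.2 + 20.7 + 6.0 + 21.1 + 1.8 + 24.1 + 18.6 + 33.0 + 24.5 + 20.8) / 12 = 230.5000 / 12 = 19.2083
UCL = X̄̄ + A₂·R̄ = 447.5083 + 0.577 × 19.2083 = 458.5915

458.592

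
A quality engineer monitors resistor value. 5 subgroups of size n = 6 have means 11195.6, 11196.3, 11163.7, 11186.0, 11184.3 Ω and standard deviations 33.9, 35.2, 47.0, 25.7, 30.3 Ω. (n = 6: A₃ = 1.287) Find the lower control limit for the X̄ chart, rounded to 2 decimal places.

X̄̄ = (11195.6 + 11196.3 + 11163.7 + 11186.0 + 11184.3) / 5 = 11185.1800
s̄ = (33.9 + 35.2 + 47.0 + 25.7 + 30.3) / 5 = 34.4200
LCL = X̄̄ − A₃·s̄ = 11185.1800 − 1.287 × 34.4200 = 11140.8815

11140.88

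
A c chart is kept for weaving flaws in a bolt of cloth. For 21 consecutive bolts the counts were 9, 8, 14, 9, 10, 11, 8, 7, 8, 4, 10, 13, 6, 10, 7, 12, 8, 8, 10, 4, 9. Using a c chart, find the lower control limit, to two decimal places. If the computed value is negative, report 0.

c̄ = (9 + 8 + 14 + 9 + 10 + 11 + 8 + 7 + 8 + 4 + 10 + 13 + 6 + 10 + 7 + 12 + 8 + 8 + 10 + 4 + 9) / 21 = 185 / 21 = 8.8095
LCL = c̄ − 3√c̄ = 8.8095 − 3 × 2.9681 = -0.0947 → 0 (cannot be negative)

0.00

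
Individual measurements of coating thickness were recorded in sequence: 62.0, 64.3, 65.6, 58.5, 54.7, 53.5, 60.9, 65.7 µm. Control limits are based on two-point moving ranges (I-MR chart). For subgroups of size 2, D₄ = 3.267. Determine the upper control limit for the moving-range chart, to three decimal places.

Moving ranges: 2.3, 1.3, 7.1, 3.8, 1.2, 7.4, 4.8; M̄R̄ = 27.9000 / 7 = 3.9857
UCL_MR = D₄·M̄R̄ = 3.267 × 3.9857 = 13.0213

13.021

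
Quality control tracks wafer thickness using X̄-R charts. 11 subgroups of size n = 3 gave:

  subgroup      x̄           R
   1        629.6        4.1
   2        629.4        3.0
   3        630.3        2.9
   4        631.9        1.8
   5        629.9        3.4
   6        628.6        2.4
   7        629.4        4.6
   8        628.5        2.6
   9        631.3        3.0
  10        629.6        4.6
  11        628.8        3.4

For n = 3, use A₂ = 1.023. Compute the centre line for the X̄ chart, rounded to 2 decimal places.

X̄̄ = (629.6 + 629.4 + 630.3 + 631.9 + 629.9 + 628.6 + 629.4 + 628.5 + 631.3 + 629.6 + 628.8) / 11 = 6927.3000 / 11 = 629.7545
CL = X̄̄ = 629.7545

629.75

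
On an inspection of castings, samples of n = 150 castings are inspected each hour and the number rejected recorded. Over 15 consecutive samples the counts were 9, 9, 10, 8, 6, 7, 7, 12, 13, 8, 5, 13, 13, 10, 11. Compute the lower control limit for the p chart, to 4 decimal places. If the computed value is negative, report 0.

p̄ = Σdᵢ / (k·n) = 141 / (15 × 150) = 0.06267
LCL = p̄ − 3·√(p̄(1−p̄)/n) = 0.06267 − 3 × 0.01979 = 0.00330

0.0033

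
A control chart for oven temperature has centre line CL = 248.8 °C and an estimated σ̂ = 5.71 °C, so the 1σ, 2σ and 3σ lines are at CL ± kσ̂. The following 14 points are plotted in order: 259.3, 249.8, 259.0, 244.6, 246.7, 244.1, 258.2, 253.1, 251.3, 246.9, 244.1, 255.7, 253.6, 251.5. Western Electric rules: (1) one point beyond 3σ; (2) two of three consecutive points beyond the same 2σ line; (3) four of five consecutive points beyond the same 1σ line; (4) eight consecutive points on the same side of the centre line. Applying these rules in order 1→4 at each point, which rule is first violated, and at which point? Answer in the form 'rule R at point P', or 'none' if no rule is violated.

Zone of each point (C = within 1σ̂, B = 1σ̂–2σ̂, A = 2σ̂–3σ̂, * = beyond 3σ̂; sign = side of CL): 1:+B, 2:+C, 3:+B, 4:-C, 5:-C, 6:-C, 7:+B, 8:+C, 9:+C, 10:-C, 11:-C, 12:+B, 13:+C, 14:+C
No rule fires across all 14 points.

none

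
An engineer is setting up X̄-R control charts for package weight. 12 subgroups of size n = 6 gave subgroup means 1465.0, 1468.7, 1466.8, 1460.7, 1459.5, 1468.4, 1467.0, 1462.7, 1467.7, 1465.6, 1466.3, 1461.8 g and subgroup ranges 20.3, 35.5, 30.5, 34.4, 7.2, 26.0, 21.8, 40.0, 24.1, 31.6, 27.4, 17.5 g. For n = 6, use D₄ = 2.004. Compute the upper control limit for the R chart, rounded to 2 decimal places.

52.82

R̄ = (20.3 + 35.5 + 30.5 + 34.4 + 7.2 + 26.0 + 21.8 + 40.0 + 24.1 + 31.6 + 27.4 + 17.5) / 12 = 316.3000 / 12 = 26.3583
UCL_R = D₄·R̄ = 2.004 × 26.3583 = 52.8221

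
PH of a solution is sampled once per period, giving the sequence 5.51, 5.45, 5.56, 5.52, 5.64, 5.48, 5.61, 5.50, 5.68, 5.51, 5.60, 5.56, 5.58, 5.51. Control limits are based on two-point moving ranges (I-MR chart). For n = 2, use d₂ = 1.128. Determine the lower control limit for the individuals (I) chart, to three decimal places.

X̄ = (5.51 + 5.45 + 5.56 + 5.52 + 5.64 + 5.48 + 5.61 + 5.50 + 5.68 + 5.51 + 5.60 + 5.56 + 5.58 + 5.51) / 14 = 5.5507
Moving ranges: 0.06, 0.11, 0.04, 0.12, 0.16, 0.13, 0.11, 0.18, 0.17, 0.09, 0.04, 0.02, 0.07; M̄R̄ = 1.3000 / 13 = 0.1000
LCL = X̄ − 3·M̄R̄/d₂ = 5.5507 − 3 × 0.1000 / 1.128 = 5.2848

5.285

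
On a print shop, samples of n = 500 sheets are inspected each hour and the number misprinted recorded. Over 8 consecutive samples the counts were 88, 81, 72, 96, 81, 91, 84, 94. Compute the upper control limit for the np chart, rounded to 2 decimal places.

111.18

p̄ = Σdᵢ / (k·n) = 687 / (8 × 500) = 0.17175
UCL = np̄ + 3·√(np̄(1−p̄)) = 85.8750 + 3 × √(85.8750×0.82825) = 85.8750 + 3 × 8.4336 = 111.1759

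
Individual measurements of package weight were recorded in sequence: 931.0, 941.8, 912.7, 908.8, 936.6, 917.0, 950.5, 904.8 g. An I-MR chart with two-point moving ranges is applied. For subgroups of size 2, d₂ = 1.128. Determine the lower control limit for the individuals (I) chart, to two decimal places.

X̄ = (931.0 + 941.8 + 912.7 + 908.8 + 936.6 + 917.0 + 950.5 + 904.8) / 8 = 925.4000
Moving ranges: 10.8, 29.1, 3.9, 27.8, 19.6, 33.5, 45.7; M̄R̄ = 170.4000 / 7 = 24.3429
LCL = X̄ − 3·M̄R̄/d₂ = 925.4000 − 3 × 24.3429 / 1.128 = 860.6584

860.66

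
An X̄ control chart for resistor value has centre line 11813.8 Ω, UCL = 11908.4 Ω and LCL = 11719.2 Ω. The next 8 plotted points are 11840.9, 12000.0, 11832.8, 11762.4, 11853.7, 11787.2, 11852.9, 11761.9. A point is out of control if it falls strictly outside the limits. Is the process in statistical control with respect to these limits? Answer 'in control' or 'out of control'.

Compare each point to [11719.2, 11908.4]: sample 2 = 12000.0 > UCL.

out of control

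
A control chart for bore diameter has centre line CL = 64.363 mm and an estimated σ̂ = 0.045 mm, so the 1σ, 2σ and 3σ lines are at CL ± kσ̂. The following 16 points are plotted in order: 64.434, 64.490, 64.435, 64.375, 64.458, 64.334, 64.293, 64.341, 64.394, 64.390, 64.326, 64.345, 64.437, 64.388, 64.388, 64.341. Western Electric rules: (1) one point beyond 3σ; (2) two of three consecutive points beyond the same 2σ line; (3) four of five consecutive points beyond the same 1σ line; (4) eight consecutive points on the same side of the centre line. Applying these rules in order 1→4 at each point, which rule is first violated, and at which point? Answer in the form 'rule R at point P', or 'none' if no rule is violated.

rule 3 at point 5

Zone of each point (C = within 1σ̂, B = 1σ̂–2σ̂, A = 2σ̂–3σ̂, * = beyond 3σ̂; sign = side of CL): 1:+B, 2:+A, 3:+B, 4:+C, 5:+A, 6:-C, 7:-B, 8:-C, 9:+C, 10:+C, 11:-C, 12:-C, 13:+B, 14:+C, 15:+C, 16:-C
Rule 3 (four of five consecutive points beyond the same 1σ limit) is satisfied at point 5.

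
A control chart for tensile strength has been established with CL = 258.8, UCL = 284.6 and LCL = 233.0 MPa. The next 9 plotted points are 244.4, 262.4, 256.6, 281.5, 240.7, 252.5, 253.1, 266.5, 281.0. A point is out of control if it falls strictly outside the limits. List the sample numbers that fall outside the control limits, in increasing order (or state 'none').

none

All 9 points lie within [233.0, 284.6].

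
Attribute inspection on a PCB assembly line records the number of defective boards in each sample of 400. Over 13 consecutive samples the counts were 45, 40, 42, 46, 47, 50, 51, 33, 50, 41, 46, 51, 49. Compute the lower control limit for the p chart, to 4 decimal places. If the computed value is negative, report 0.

0.0660

p̄ = Σdᵢ / (k·n) = 591 / (13 × 400) = 0.11365
LCL = p̄ − 3·√(p̄(1−p̄)/n) = 0.11365 − 3 × 0.01587 = 0.06605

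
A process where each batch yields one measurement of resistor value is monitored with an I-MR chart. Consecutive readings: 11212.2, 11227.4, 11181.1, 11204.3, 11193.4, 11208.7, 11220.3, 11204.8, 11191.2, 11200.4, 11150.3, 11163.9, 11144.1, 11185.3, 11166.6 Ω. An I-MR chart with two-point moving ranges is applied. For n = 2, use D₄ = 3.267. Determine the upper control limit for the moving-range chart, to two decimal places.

Moving ranges: 15.2, 46.3, 23.2, 10.9, 15.3, 11.6, 15.5, 13.6, 9.2, 50.1, 13.6, 19.8, 41.2, 18.7; M̄R̄ = 304.2000 / 14 = 21.7286
UCL_MR = D₄·M̄R̄ = 3.267 × 21.7286 = 70.9872

70.99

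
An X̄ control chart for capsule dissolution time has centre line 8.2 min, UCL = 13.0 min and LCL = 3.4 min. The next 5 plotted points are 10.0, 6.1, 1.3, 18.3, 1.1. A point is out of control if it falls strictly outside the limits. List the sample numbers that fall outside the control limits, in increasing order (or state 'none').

3, 4, 5

Compare each point to [3.4, 13.0]: sample 3 = 1.3 < LCL; sample 4 = 18.3 > UCL; sample 5 = 1.1 < LCL.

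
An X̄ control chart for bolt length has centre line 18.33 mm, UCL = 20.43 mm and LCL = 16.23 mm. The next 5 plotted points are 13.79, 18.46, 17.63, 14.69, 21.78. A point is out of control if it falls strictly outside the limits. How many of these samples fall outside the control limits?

3

Compare each point to [16.23, 20.43]: sample 1 = 13.79 < LCL; sample 4 = 14.69 < LCL; sample 5 = 21.78 > UCL.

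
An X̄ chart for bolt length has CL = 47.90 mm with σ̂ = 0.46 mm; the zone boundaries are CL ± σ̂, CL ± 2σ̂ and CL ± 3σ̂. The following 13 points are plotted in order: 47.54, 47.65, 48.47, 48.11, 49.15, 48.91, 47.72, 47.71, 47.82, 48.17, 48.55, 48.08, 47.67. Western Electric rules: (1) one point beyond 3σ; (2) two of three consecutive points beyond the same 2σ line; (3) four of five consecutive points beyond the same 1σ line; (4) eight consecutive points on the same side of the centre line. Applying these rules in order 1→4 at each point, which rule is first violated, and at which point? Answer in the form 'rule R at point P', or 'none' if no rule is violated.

Zone of each point (C = within 1σ̂, B = 1σ̂–2σ̂, A = 2σ̂–3σ̂, * = beyond 3σ̂; sign = side of CL): 1:-C, 2:-C, 3:+B, 4:+C, 5:+A, 6:+A, 7:-C, 8:-C, 9:-C, 10:+C, 11:+B, 12:+C, 13:-C
Rule 2 (two of three consecutive points beyond the same 2σ limit) is satisfied at point 6.

rule 2 at point 6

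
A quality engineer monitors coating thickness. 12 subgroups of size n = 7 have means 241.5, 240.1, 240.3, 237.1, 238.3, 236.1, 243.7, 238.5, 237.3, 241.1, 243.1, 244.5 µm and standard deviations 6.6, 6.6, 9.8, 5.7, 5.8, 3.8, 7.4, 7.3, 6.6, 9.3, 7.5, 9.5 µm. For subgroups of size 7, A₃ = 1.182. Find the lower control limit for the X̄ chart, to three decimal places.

231.672

X̄̄ = (241.5 + 240.1 + 240.3 + 237.1 + 238.3 + 236.1 + 243.7 + 238.5 + 237.3 + 241.1 + 243.1 + 244.5) / 12 = 240.1333
s̄ = (6.6 + 6.6 + 9.8 + 5.7 + 5.8 + 3.8 + 7.4 + 7.3 + 6.6 + 9.3 + 7.5 + 9.5) / 12 = 7.1583
LCL = X̄̄ − A₃·s̄ = 240.1333 − 1.182 × 7.1583 = 231.6722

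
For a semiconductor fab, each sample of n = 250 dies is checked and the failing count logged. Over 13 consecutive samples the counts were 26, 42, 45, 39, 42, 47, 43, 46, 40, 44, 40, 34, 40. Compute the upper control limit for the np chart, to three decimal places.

58.113

p̄ = Σdᵢ / (k·n) = 528 / (13 × 250) = 0.16246
UCL = np̄ + 3·√(np̄(1−p̄)) = 40.6154 + 3 × √(40.6154×0.83754) = 40.6154 + 3 × 5.8324 = 58.1126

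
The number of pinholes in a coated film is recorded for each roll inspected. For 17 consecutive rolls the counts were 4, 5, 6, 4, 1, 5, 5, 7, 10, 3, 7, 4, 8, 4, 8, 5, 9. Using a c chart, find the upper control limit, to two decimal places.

c̄ = (4 + 5 + 6 + 4 + 1 + 5 + 5 + 7 + 10 + 3 + 7 + 4 + 8 + 4 + 8 + 5 + 9) / 17 = 95 / 17 = 5.5882
UCL = c̄ + 3√c̄ = 5.5882 + 3 × √5.5882 = 5.5882 + 3 × 2.3639 = 12.6801

12.68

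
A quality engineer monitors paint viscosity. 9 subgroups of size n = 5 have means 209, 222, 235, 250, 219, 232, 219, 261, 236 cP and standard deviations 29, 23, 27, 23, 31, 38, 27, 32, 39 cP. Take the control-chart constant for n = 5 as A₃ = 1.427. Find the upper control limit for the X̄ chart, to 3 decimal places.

274.096

X̄̄ = (209 + 222 + 235 + 250 + 219 + 232 + 219 + 261 + 236) / 9 = 231.4444
s̄ = (29 + 23 + 27 + 23 + 31 + 38 + 27 + 32 + 39) / 9 = 29.8889
UCL = X̄̄ + A₃·s̄ = 231.4444 + 1.427 × 29.8889 = 274.0959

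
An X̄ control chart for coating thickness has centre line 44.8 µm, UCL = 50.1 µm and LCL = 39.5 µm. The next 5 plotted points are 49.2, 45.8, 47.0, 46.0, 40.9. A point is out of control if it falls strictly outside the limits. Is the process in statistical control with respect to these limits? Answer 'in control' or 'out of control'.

All 5 points lie within [39.5, 50.1].

in control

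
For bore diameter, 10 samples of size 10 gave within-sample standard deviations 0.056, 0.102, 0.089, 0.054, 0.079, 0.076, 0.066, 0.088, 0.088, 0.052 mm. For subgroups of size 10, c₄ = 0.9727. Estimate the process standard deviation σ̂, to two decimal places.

0.08

s̄ = (0.056 + 0.102 + 0.089 + 0.054 + 0.079 + 0.076 + 0.066 + 0.088 + 0.088 + 0.052) / 10 = 0.0750
σ̂ = s̄ / c₄ = 0.0750 / 0.9727 = 0.0771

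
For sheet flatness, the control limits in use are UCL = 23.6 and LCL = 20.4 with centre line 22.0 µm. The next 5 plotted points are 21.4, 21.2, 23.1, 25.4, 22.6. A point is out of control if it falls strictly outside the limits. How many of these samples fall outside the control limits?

1

Compare each point to [20.4, 23.6]: sample 4 = 25.4 > UCL.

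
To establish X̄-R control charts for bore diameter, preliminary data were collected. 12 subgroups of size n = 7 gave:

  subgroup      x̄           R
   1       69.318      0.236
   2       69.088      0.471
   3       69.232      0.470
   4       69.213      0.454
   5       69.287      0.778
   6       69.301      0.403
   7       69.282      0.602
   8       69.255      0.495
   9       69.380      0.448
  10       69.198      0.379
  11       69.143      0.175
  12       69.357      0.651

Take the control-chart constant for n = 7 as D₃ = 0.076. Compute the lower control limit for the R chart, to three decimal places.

0.035

R̄ = (0.236 + 0.471 + 0.470 + 0.454 + 0.778 + 0.403 + 0.602 + 0.495 + 0.448 + 0.379 + 0.175 + 0.651) / 12 = 5.5620 / 12 = 0.4635
LCL_R = D₃·R̄ = 0.076 × 0.4635 = 0.0352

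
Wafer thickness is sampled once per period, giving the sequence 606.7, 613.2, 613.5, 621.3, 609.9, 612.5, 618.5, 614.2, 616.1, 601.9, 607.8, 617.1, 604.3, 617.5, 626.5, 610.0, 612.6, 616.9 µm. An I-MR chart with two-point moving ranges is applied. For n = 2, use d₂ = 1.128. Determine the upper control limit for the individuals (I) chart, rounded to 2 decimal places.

633.48

X̄ = (606.7 + 613.2 + 613.5 + 621.3 + 609.9 + 612.5 + 618.5 + 614.2 + 616.1 + 601.9 + 607.8 + 617.1 + 604.3 + 617.5 + 626.5 + 610.0 + 612.6 + 616.9) / 18 = 613.3611
Moving ranges: 6.5, 0.3, 7.8, 11.4, 2.6, 6.0, 4.3, 1.9, 14.2, 5.9, 9.3, 12.8, 13.2, 9.0, 16.5, 2.6, 4.3; M̄R̄ = 128.6000 / 17 = 7.5647
UCL = X̄ + 3·M̄R̄/d₂ = 613.3611 + 3 × 7.5647 / 1.128 = 633.4800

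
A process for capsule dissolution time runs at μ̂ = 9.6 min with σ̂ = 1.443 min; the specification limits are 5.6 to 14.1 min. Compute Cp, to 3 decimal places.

0.982

Cp = (USL − LSL) / (6σ̂) = (14.1 − 5.6) / (6 × 1.443) = 8.5000 / 8.6580 = 0.9818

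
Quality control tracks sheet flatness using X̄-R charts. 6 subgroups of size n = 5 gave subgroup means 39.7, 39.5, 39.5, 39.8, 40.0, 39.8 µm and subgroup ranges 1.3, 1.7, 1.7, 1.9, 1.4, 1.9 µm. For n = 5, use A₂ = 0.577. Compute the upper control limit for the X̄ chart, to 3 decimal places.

40.669

X̄̄ = (39.7 + 39.5 + 39.5 + 39.8 + 40.0 + 39.8) / 6 = 238.3000 / 6 = 39.7167
R̄ = (1.3 + 1.7 + 1.7 + 1.9 + 1.4 + 1.9) / 6 = 9.9000 / 6 = 1.6500
UCL = X̄̄ + A₂·R̄ = 39.7167 + 0.577 × 1.6500 = 40.6687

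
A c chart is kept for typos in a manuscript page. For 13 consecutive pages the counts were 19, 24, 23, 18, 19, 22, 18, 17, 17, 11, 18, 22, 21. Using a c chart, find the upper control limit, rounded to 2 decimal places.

c̄ = (19 + 24 + 23 + 18 + 19 + 22 + 18 + 17 + 17 + 11 + 18 + 22 + 21) / 13 = 249 / 13 = 19.1538
UCL = c̄ + 3√c̄ = 19.1538 + 3 × √19.1538 = 19.1538 + 3 × 4.3765 = 32.2834

32.28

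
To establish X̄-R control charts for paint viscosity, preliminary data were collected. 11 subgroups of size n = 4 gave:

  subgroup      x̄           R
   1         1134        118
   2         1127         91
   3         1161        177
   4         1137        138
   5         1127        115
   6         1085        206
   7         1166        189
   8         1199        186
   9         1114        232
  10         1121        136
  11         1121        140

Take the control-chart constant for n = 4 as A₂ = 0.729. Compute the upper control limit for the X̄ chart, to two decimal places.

1250.16

X̄̄ = (1134 + 1127 + 1161 + 1137 + 1127 + 1085 + 1166 + 1199 + 1114 + 1121 + 1121) / 11 = 12492.0000 / 11 = 1135.6364
R̄ = (118 + 91 + 177 + 138 + 115 + 206 + 189 + 186 + 232 + 136 + 140) / 11 = 1728.0000 / 11 = 157.0909
UCL = X̄̄ + A₂·R̄ = 1135.6364 + 0.729 × 157.0909 = 1250.1556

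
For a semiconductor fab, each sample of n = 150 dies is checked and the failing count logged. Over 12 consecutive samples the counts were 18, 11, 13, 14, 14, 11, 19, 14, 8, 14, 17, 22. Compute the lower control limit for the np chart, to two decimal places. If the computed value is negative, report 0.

3.70

p̄ = Σdᵢ / (k·n) = 175 / (12 × 150) = 0.09722
LCL = np̄ − 3·√(np̄(1−p̄)) = 14.5833 − 3 × 3.6284 = 3.6980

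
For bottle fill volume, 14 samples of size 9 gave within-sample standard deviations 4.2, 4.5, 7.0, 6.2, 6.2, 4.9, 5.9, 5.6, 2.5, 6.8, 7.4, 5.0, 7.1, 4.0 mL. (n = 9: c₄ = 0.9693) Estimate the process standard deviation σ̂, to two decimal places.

s̄ = (4.2 + 4.5 + 7.0 + 6.2 + 6.2 + 4.9 + 5.9 + 5.6 + 2.5 + 6.8 + 7.4 + 5.0 + 7.1 + 4.0) / 14 = 5.5214
σ̂ = s̄ / c₄ = 5.5214 / 0.9693 = 5.6963

5.70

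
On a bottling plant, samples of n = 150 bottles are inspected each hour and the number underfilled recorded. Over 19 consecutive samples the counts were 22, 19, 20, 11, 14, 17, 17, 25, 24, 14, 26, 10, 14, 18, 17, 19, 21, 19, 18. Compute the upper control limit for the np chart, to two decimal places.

p̄ = Σdᵢ / (k·n) = 345 / (19 × 150) = 0.12105
UCL = np̄ + 3·√(np̄(1−p̄)) = 18.1579 + 3 × √(18.1579×0.87895) = 18.1579 + 3 × 3.9950 = 30.1428

30.14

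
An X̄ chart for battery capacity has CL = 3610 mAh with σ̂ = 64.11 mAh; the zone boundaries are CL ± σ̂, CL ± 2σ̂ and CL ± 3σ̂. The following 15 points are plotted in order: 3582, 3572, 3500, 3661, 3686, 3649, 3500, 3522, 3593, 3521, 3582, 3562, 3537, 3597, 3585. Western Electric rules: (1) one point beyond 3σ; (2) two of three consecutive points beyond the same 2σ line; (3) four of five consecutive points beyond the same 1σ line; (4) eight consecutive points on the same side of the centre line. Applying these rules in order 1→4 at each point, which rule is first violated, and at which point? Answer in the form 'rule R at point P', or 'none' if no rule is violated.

Zone of each point (C = within 1σ̂, B = 1σ̂–2σ̂, A = 2σ̂–3σ̂, * = beyond 3σ̂; sign = side of CL): 1:-C, 2:-C, 3:-B, 4:+C, 5:+B, 6:+C, 7:-B, 8:-B, 9:-C, 10:-B, 11:-C, 12:-C, 13:-B, 14:-C, 15:-C
Rule 4 (eight consecutive points on the same side of the centre line) is satisfied at point 14.

rule 4 at point 14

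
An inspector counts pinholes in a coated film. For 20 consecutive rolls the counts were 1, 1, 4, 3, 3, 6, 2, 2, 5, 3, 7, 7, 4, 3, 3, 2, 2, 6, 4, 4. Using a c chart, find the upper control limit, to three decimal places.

9.292

c̄ = (1 + 1 + 4 + 3 + 3 + 6 + 2 + 2 + 5 + 3 + 7 + 7 + 4 + 3 + 3 + 2 + 2 + 6 + 4 + 4) / 20 = 72 / 20 = 3.6000
UCL = c̄ + 3√c̄ = 3.6000 + 3 × √3.6000 = 3.6000 + 3 × 1.8974 = 9.2921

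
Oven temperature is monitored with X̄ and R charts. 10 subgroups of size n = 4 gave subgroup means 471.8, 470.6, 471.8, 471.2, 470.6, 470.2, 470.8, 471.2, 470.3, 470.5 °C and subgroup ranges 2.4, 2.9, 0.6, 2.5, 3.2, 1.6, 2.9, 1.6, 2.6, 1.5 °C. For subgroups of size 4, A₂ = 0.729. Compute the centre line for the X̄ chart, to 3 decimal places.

470.900

X̄̄ = (471.8 + 470.6 + 471.8 + 471.2 + 470.6 + 470.2 + 470.8 + 471.2 + 470.3 + 470.5) / 10 = 4709.0000 / 10 = 470.9000
CL = X̄̄ = 470.9000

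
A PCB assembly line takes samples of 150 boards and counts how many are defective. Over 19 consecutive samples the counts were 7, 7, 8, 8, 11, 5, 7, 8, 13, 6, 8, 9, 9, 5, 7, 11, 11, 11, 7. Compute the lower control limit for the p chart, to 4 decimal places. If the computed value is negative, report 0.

p̄ = Σdᵢ / (k·n) = 158 / (19 × 150) = 0.05544
LCL = p̄ − 3·√(p̄(1−p̄)/n) = 0.05544 − 3 × 0.01868 = -0.00061 → 0 (negative, so LCL = 0)

0.0000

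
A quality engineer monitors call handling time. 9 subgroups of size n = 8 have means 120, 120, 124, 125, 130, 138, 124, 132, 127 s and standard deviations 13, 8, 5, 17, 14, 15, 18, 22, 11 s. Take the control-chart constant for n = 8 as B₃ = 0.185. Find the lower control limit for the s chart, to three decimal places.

s̄ = (13 + 8 + 5 + 17 + 14 + 15 + 18 + 22 + 11) / 9 = 13.6667
LCL_s = B₃·s̄ = 0.185 × 13.6667 = 2.5283

2.528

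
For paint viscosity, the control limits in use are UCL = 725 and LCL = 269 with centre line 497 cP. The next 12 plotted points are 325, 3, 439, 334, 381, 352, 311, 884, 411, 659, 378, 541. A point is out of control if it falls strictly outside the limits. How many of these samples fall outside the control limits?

Compare each point to [269, 725]: sample 2 = 3 < LCL; sample 8 = 884 > UCL.

2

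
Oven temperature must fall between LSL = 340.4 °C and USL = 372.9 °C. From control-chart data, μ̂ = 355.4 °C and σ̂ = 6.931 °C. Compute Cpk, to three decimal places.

0.721

Cpu = (USL − μ̂) / (3σ̂) = (372.9 − 355.4) / (3 × 6.931) = 0.8416; Cpl = (μ̂ − LSL) / (3σ̂) = (355.4 − 340.4) / (3 × 6.931) = 0.7214; Cpk = min(Cpu, Cpl) = 0.7214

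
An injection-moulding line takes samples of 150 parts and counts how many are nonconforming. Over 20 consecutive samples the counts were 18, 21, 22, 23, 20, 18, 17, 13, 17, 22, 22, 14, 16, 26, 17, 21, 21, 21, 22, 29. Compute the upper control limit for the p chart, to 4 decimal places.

0.2166

p̄ = Σdᵢ / (k·n) = 400 / (20 × 150) = 0.13333
UCL = p̄ + 3·√(p̄(1−p̄)/n) = 0.13333 + 3 × √(0.13333×0.86667/150) = 0.13333 + 3 × 0.02776 = 0.21660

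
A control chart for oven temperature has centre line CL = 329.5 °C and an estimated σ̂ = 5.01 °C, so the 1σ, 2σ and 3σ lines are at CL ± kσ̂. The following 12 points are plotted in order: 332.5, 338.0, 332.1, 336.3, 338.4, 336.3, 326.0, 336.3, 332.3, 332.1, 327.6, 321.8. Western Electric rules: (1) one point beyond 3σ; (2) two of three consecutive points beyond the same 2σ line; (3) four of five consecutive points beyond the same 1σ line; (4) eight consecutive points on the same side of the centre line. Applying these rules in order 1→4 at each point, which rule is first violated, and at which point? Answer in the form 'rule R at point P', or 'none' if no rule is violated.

Zone of each point (C = within 1σ̂, B = 1σ̂–2σ̂, A = 2σ̂–3σ̂, * = beyond 3σ̂; sign = side of CL): 1:+C, 2:+B, 3:+C, 4:+B, 5:+B, 6:+B, 7:-C, 8:+B, 9:+C, 10:+C, 11:-C, 12:-B
Rule 3 (four of five consecutive points beyond the same 1σ limit) is satisfied at point 6.

rule 3 at point 6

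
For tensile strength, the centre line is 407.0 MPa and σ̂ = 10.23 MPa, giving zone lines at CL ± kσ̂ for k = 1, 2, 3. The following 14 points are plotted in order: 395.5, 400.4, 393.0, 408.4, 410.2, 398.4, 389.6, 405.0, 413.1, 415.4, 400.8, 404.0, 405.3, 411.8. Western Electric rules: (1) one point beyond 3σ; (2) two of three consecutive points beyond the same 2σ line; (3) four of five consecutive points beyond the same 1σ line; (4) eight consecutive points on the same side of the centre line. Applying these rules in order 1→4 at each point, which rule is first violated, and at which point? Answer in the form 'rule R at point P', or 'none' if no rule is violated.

none

Zone of each point (C = within 1σ̂, B = 1σ̂–2σ̂, A = 2σ̂–3σ̂, * = beyond 3σ̂; sign = side of CL): 1:-B, 2:-C, 3:-B, 4:+C, 5:+C, 6:-C, 7:-B, 8:-C, 9:+C, 10:+C, 11:-C, 12:-C, 13:-C, 14:+C
No rule fires across all 14 points.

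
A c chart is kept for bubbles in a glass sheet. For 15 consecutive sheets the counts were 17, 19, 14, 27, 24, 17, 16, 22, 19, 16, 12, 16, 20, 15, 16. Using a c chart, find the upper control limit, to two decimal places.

30.73

c̄ = (17 + 19 + 14 + 27 + 24 + 17 + 16 + 22 + 19 + 16 + 12 + 16 + 20 + 15 + 16) / 15 = 270 / 15 = 18.0000
UCL = c̄ + 3√c̄ = 18.0000 + 3 × √18.0000 = 18.0000 + 3 × 4.2426 = 30.7279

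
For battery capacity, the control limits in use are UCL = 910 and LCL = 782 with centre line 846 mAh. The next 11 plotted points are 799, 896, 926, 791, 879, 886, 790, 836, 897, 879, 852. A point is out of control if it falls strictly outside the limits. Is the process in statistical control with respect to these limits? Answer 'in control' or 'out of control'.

out of control

Compare each point to [782, 910]: sample 3 = 926 > UCL.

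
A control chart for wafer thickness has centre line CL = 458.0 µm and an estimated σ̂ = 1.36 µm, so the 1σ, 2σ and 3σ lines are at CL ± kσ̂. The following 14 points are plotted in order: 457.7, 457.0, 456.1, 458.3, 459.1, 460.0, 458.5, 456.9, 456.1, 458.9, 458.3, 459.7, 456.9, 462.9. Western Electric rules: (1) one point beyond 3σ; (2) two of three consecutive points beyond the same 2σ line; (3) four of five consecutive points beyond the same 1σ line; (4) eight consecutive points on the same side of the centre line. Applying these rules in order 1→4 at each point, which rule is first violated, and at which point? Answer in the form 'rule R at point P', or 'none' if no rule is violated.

Zone of each point (C = within 1σ̂, B = 1σ̂–2σ̂, A = 2σ̂–3σ̂, * = beyond 3σ̂; sign = side of CL): 1:-C, 2:-C, 3:-B, 4:+C, 5:+C, 6:+B, 7:+C, 8:-C, 9:-B, 10:+C, 11:+C, 12:+B, 13:-C, 14:+*
Rule 1 (one point beyond the 3σ limits) is satisfied at point 14.

rule 1 at point 14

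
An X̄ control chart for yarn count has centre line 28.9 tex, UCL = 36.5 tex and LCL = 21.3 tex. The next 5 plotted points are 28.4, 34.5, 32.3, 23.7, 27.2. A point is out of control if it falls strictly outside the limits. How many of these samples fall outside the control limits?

All 5 points lie within [21.3, 36.5].

0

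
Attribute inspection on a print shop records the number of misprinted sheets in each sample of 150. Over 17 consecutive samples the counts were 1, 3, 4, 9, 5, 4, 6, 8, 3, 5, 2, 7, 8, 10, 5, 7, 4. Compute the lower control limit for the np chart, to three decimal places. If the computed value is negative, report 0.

p̄ = Σdᵢ / (k·n) = 91 / (17 × 150) = 0.03569
LCL = np̄ − 3·√(np̄(1−p̄)) = 5.3529 − 3 × 2.2720 = -1.4630 → 0 (negative, so LCL = 0)

0.000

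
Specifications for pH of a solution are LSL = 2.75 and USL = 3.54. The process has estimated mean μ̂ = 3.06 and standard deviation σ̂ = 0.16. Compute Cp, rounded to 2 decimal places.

0.82

Cp = (USL − LSL) / (6σ̂) = (3.54 − 2.75) / (6 × 0.16) = 0.7900 / 0.9600 = 0.8229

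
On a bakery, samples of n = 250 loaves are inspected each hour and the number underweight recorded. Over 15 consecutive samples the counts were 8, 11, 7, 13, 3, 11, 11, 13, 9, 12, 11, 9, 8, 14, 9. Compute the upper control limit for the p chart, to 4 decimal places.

p̄ = Σdᵢ / (k·n) = 149 / (15 × 250) = 0.03973
UCL = p̄ + 3·√(p̄(1−p̄)/n) = 0.03973 + 3 × √(0.03973×0.96027/250) = 0.03973 + 3 × 0.01235 = 0.07679

0.0768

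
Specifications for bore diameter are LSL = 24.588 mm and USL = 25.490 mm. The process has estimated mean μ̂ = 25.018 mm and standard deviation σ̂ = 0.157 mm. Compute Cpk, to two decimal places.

Cpu = (USL − μ̂) / (3σ̂) = (25.490 − 25.018) / (3 × 0.157) = 1.0021; Cpl = (μ̂ − LSL) / (3σ̂) = (25.018 − 24.588) / (3 × 0.157) = 0.9130; Cpk = min(Cpu, Cpl) = 0.9130

0.91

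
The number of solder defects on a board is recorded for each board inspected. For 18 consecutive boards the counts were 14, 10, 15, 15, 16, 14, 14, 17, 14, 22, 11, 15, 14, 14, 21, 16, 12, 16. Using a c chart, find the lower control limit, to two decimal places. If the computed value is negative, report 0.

3.38

c̄ = (14 + 10 + 15 + 15 + 16 + 14 + 14 + 17 + 14 + 22 + 11 + 15 + 14 + 14 + 21 + 16 + 12 + 16) / 18 = 270 / 18 = 15.0000
LCL = c̄ − 3√c̄ = 15.0000 − 3 × 3.8730 = 3.3810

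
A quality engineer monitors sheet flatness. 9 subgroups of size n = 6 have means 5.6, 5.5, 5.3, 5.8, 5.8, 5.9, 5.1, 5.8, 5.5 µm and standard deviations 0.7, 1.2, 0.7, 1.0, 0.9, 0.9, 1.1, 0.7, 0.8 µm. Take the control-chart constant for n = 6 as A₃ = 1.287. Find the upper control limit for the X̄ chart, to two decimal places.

6.73

X̄̄ = (5.6 + 5.5 + 5.3 + 5.8 + 5.8 + 5.9 + 5.1 + 5.8 + 5.5) / 9 = 5.5889
s̄ = (0.7 + 1.2 + 0.7 + 1.0 + 0.9 + 0.9 + 1.1 + 0.7 + 0.8) / 9 = 0.8889
UCL = X̄̄ + A₃·s̄ = 5.5889 + 1.287 × 0.8889 = 6.7329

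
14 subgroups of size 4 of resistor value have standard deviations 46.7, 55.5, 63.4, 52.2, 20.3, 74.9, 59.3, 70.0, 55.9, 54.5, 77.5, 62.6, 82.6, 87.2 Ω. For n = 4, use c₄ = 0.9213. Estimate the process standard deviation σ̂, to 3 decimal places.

s̄ = (46.7 + 55.5 + 63.4 + 52.2 + 20.3 + 74.9 + 59.3 + 70.0 + 55.9 + 54.5 + 77.5 + 62.6 + 82.6 + 87.2) / 14 = 61.6143
σ̂ = s̄ / c₄ = 61.6143 / 0.9213 = 66.8775

66.878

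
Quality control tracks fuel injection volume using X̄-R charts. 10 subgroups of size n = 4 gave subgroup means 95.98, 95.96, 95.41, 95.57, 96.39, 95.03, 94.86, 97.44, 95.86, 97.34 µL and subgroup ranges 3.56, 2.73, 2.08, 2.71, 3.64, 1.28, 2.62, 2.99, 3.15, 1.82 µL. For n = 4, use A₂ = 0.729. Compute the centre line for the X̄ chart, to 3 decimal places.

X̄̄ = (95.98 + 95.96 + 95.41 + 95.57 + 96.39 + 95.03 + 94.86 + 97.44 + 95.86 + 97.34) / 10 = 959.8400 / 10 = 95.9840
CL = X̄̄ = 95.9840

95.984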